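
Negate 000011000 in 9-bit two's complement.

Original: 000011000
Step 1 - Invert all bits: 111100111
Step 2 - Add 1: 111101000
Verification: 000011000 + 111101000 = 1000000000; discarding the end carry (carry out of the top bit) leaves the 9-bit value 000000000, as required for x + (-x)



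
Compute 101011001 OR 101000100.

OR: 1 when either bit is 1
  101011001
| 101000100
-----------
  101011101
Decimal: 345 | 324 = 349



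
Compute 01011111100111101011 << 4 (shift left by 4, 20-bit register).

Original: 01011111100111101011 (decimal 391659)
Shift left by 4 positions
Append 4 zeros on the right and drop the 4 high bits that overflow the 20-bit width
Result: 11111001111010110000 (decimal 1023664)
Equivalent: 391659 << 4 = 391659 × 2^4 = 6266544, truncated to 20 bits = 1023664



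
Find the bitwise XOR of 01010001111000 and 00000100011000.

XOR: 1 when bits differ
  01010001111000
^ 00000100011000
----------------
  01010101100000
Decimal: 5240 ^ 280 = 5472



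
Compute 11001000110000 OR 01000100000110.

OR: 1 when either bit is 1
  11001000110000
| 01000100000110
----------------
  11001100110110
Decimal: 12848 | 4358 = 13110



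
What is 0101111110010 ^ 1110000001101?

XOR: 1 when bits differ
  0101111110010
^ 1110000001101
---------------
  1011111111111
Decimal: 3058 ^ 7181 = 6143



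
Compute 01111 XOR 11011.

XOR: 1 when bits differ
  01111
^ 11011
-------
  10100
Decimal: 15 ^ 27 = 20



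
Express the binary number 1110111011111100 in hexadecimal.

Group into 4-bit nibbles from right:
  1110 = E
  1110 = E
  1111 = F
  1100 = C
Result: EEFC



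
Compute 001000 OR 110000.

OR: 1 when either bit is 1
  001000
| 110000
--------
  111000
Decimal: 8 | 48 = 56



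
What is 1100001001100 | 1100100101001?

OR: 1 when either bit is 1
  1100001001100
| 1100100101001
---------------
  1100101101101
Decimal: 6220 | 6441 = 6509



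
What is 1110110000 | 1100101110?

OR: 1 when either bit is 1
  1110110000
| 1100101110
------------
  1110111110
Decimal: 944 | 814 = 958



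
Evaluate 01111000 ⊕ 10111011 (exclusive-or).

XOR: 1 when bits differ
  01111000
^ 10111011
----------
  11000011
Decimal: 120 ^ 187 = 195



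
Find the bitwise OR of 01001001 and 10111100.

OR: 1 when either bit is 1
  01001001
| 10111100
----------
  11111101
Decimal: 73 | 188 = 253



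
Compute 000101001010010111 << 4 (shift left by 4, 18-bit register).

Original: 000101001010010111 (decimal 21143)
Shift left by 4 positions
Append 4 zeros on the right and drop the 4 high bits that overflow the 18-bit width
Result: 010010100101110000 (decimal 76144)
Equivalent: 21143 << 4 = 21143 × 2^4 = 338288, truncated to 18 bits = 76144



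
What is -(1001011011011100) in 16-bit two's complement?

Original (sign bit 1, negative): 1001011011011100
Step 1 - Invert all bits: 0110100100100011
Step 2 - Add 1: 0110100100100100
Verification: 1001011011011100 + 0110100100100100 = 10000000000000000; discarding the end carry (carry out of the top bit) leaves the 16-bit value 0000000000000000, as required for x + (-x)



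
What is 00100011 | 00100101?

OR: 1 when either bit is 1
  00100011
| 00100101
----------
  00100111
Decimal: 35 | 37 = 39



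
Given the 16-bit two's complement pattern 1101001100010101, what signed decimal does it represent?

Binary: 1101001100010101
Sign bit: 1 (negative)
Invert: 0010110011101010
Add 1:  0010110011101011
Magnitude: 0010110011101011 = 8192 + 2048 + 1024 + 128 + 64 + 32 + 8 + 2 + 1 = 11499
Value: -11499



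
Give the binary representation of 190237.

Using repeated division by 2:
190237 ÷ 2 = 95118 remainder 1
95118 ÷ 2 = 47559 remainder 0
47559 ÷ 2 = 23779 remainder 1
23779 ÷ 2 = 11889 remainder 1
11889 ÷ 2 = 5944 remainder 1
5944 ÷ 2 = 2972 remainder 0
2972 ÷ 2 = 1486 remainder 0
1486 ÷ 2 = 743 remainder 0
743 ÷ 2 = 371 remainder 1
371 ÷ 2 = 185 remainder 1
185 ÷ 2 = 92 remainder 1
92 ÷ 2 = 46 remainder 0
46 ÷ 2 = 23 remainder 0
23 ÷ 2 = 11 remainder 1
11 ÷ 2 = 5 remainder 1
5 ÷ 2 = 2 remainder 1
2 ÷ 2 = 1 remainder 0
1 ÷ 2 = 0 remainder 1
Reading remainders bottom to top: 101110011100011101



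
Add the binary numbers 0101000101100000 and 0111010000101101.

Add column by column from the right: bit + bit + carry-in; write the sum mod 2, carry 1 when the sum is 2 or 3.
carry:  1110000011000000
        0101000101100000
+       0111010000101101
------------------------
       01100010110001101
(the carry out of the leftmost column, 0, becomes the leading bit)
Decimal check:
  0101000101100000 = 16384 + 4096 + 256 + 64 + 32 = 20832
  0111010000101101 = 16384 + 8192 + 4096 + 1024 + 32 + 8 + 4 + 1 = 29741
  20832 + 29741 = 50573, and 01100010110001101 = 32768 + 16384 + 1024 + 256 + 128 + 8 + 4 + 1 = 50573 ✓



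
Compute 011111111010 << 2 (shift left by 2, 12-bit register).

Original: 011111111010 (decimal 2042)
Shift left by 2 positions
Append 2 zeros on the right and drop the 2 high bits that overflow the 12-bit width
Result: 111111101000 (decimal 4072)
Equivalent: 2042 << 2 = 2042 × 2^2 = 8168, truncated to 12 bits = 4072



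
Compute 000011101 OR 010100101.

OR: 1 when either bit is 1
  000011101
| 010100101
-----------
  010111101
Decimal: 29 | 165 = 189



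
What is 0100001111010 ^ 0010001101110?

XOR: 1 when bits differ
  0100001111010
^ 0010001101110
---------------
  0110000010100
Decimal: 2170 ^ 1134 = 3092



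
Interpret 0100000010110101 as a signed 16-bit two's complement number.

Binary: 0100000010110101
Sign bit: 0 (non-negative)
Read directly as an unsigned value:
0100000010110101 = 16384 + 128 + 32 + 16 + 4 + 1 = 16565
Value: 16565



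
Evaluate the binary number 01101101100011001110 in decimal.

Sum of powers of 2 for each 1-bit:
2^1 + 2^2 + 2^3 + 2^6 + 2^7 + 2^11 + 2^12 + 2^14 + 2^15 + 2^17 + 2^18
= 2 + 4 + 8 + 64 + 128 + 2048 + 4096 + 16384 + 32768 + 131072 + 262144
= 448718



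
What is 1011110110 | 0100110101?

OR: 1 when either bit is 1
  1011110110
| 0100110101
------------
  1111110111
Decimal: 758 | 309 = 1015



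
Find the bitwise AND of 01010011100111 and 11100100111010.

AND: 1 only when both bits are 1
  01010011100111
& 11100100111010
----------------
  01000000100010
Decimal: 5351 & 14650 = 4130



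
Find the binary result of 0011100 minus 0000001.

Method 1 - Direct subtraction (column by column from the right: bit − bit − borrow-in; if negative, add 2 and borrow 1 from the next column):
borrow: 0000110
        0011100
-       0000001
---------------
        0011011

Method 2 - Add two's complement:
Two's complement of 0000001: invert → 1111110, add 1 → 1111111
  0011100
+ 1111111
---------
 10011011  (end carry out of the top bit = 1)
Discarding the end carry: 0011011
Decimal check:
  0011100 = 16 + 8 + 4 = 28
  0000001 = 1
  28 - 1 = 27, and 0011011 = 16 + 8 + 2 + 1 = 27 ✓



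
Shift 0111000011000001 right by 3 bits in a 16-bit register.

Original: 0111000011000001 (decimal 28865)
Shift right by 3 positions
Drop the 3 low bits; fill with zeros on the left
Result: 0000111000011000 (decimal 3608)
Equivalent: 28865 >> 3 = 28865 ÷ 2^3 = 3608



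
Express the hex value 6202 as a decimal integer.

Expand by place value (powers of 16):
6202 = 6 × 16^3 + 2 × 16^2 + 0 × 16^1 + 2 × 16^0
= 6 × 4096 + 2 × 256 + 0 × 16 + 2 × 1
= 24576 + 512 + 0 + 2
= 25090



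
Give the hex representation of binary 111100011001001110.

Group into 4-bit nibbles from right:
  0011 = 3
  1100 = C
  0110 = 6
  0100 = 4
  1110 = E
Result: 3C64E



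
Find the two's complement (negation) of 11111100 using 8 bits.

Original (sign bit 1, negative): 11111100
Step 1 - Invert all bits: 00000011
Step 2 - Add 1: 00000100
Verification: 11111100 + 00000100 = 100000000; discarding the end carry (carry out of the top bit) leaves the 8-bit value 00000000, as required for x + (-x)



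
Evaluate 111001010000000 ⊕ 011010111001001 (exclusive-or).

XOR: 1 when bits differ
  111001010000000
^ 011010111001001
-----------------
  100011101001001
Decimal: 29312 ^ 13769 = 18249



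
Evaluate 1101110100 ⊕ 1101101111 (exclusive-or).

XOR: 1 when bits differ
  1101110100
^ 1101101111
------------
  0000011011
Decimal: 884 ^ 879 = 27



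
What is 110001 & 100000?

AND: 1 only when both bits are 1
  110001
& 100000
--------
  100000
Decimal: 49 & 32 = 32



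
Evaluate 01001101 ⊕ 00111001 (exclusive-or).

XOR: 1 when bits differ
  01001101
^ 00111001
----------
  01110100
Decimal: 77 ^ 57 = 116



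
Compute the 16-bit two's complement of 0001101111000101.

Original: 0001101111000101
Step 1 - Invert all bits: 1110010000111010
Step 2 - Add 1: 1110010000111011
Verification: 0001101111000101 + 1110010000111011 = 10000000000000000; discarding the end carry (carry out of the top bit) leaves the 16-bit value 0000000000000000, as required for x + (-x)



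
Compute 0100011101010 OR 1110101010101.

OR: 1 when either bit is 1
  0100011101010
| 1110101010101
---------------
  1110111111111
Decimal: 2282 | 7509 = 7679



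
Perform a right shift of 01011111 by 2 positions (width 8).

Original: 01011111 (decimal 95)
Shift right by 2 positions
Drop the 2 low bits; fill with zeros on the left
Result: 00010111 (decimal 23)
Equivalent: 95 >> 2 = 95 ÷ 2^2 = 23



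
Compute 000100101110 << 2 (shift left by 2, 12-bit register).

Original: 000100101110 (decimal 302)
Shift left by 2 positions
Append 2 zeros on the right
Result: 010010111000 (decimal 1208)
Equivalent: 302 << 2 = 302 × 2^2 = 1208



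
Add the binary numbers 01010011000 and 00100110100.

Add column by column from the right: bit + bit + carry-in; write the sum mod 2, carry 1 when the sum is 2 or 3.
carry:  00001100000
        01010011000
+       00100110100
-------------------
       001111001100
(the carry out of the leftmost column, 0, becomes the leading bit)
Decimal check:
  01010011000 = 512 + 128 + 16 + 8 = 664
  00100110100 = 256 + 32 + 16 + 4 = 308
  664 + 308 = 972, and 001111001100 = 512 + 256 + 128 + 64 + 8 + 4 = 972 ✓



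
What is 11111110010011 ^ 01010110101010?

XOR: 1 when bits differ
  11111110010011
^ 01010110101010
----------------
  10101000111001
Decimal: 16275 ^ 5546 = 10809



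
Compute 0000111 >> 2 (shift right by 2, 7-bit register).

Original: 0000111 (decimal 7)
Shift right by 2 positions
Drop the 2 low bits; fill with zeros on the left
Result: 0000001 (decimal 1)
Equivalent: 7 >> 2 = 7 ÷ 2^2 = 1



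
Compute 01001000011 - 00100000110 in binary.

Method 1 - Direct subtraction (column by column from the right: bit − bit − borrow-in; if negative, add 2 and borrow 1 from the next column):
borrow: 01001111000
        01001000011
-       00100000110
-------------------
        00100111101

Method 2 - Add two's complement:
Two's complement of 00100000110: invert → 11011111001, add 1 → 11011111010
  01001000011
+ 11011111010
-------------
 100100111101  (end carry out of the top bit = 1)
Discarding the end carry: 00100111101
Decimal check:
  01001000011 = 512 + 64 + 2 + 1 = 579
  00100000110 = 256 + 4 + 2 = 262
  579 - 262 = 317, and 00100111101 = 256 + 32 + 16 + 8 + 4 + 1 = 317 ✓



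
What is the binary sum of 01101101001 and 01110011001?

Add column by column from the right: bit + bit + carry-in; write the sum mod 2, carry 1 when the sum is 2 or 3.
carry:  11111110010
        01101101001
+       01110011001
-------------------
       011100000010
(the carry out of the leftmost column, 0, becomes the leading bit)
Decimal check:
  01101101001 = 512 + 256 + 64 + 32 + 8 + 1 = 873
  01110011001 = 512 + 256 + 128 + 16 + 8 + 1 = 921
  873 + 921 = 1794, and 011100000010 = 1024 + 512 + 256 + 2 = 1794 ✓



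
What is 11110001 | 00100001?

OR: 1 when either bit is 1
  11110001
| 00100001
----------
  11110001
Decimal: 241 | 33 = 241



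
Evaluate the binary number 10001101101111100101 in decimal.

Sum of powers of 2 for each 1-bit:
2^0 + 2^2 + 2^5 + 2^6 + 2^7 + 2^8 + 2^9 + 2^11 + 2^12 + 2^14 + 2^15 + 2^19
= 1 + 4 + 32 + 64 + 128 + 256 + 512 + 2048 + 4096 + 16384 + 32768 + 524288
= 580581



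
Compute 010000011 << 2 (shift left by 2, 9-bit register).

Original: 010000011 (decimal 131)
Shift left by 2 positions
Append 2 zeros on the right and drop the 2 high bits that overflow the 9-bit width
Result: 000001100 (decimal 12)
Equivalent: 131 << 2 = 131 × 2^2 = 524, truncated to 9 bits = 12



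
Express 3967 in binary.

Using repeated division by 2:
3967 ÷ 2 = 1983 remainder 1
1983 ÷ 2 = 991 remainder 1
991 ÷ 2 = 495 remainder 1
495 ÷ 2 = 247 remainder 1
247 ÷ 2 = 123 remainder 1
123 ÷ 2 = 61 remainder 1
61 ÷ 2 = 30 remainder 1
30 ÷ 2 = 15 remainder 0
15 ÷ 2 = 7 remainder 1
7 ÷ 2 = 3 remainder 1
3 ÷ 2 = 1 remainder 1
1 ÷ 2 = 0 remainder 1
Reading remainders bottom to top: 111101111111



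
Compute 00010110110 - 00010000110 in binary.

Method 1 - Direct subtraction (column by column from the right: bit − bit − borrow-in; if negative, add 2 and borrow 1 from the next column):
borrow: 00000000000
        00010110110
-       00010000110
-------------------
        00000110000

Method 2 - Add two's complement:
Two's complement of 00010000110: invert → 11101111001, add 1 → 11101111010
  00010110110
+ 11101111010
-------------
 100000110000  (end carry out of the top bit = 1)
Discarding the end carry: 00000110000
Decimal check:
  00010110110 = 128 + 32 + 16 + 4 + 2 = 182
  00010000110 = 128 + 4 + 2 = 134
  182 - 134 = 48, and 00000110000 = 32 + 16 = 48 ✓



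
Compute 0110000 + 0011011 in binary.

Add column by column from the right: bit + bit + carry-in; write the sum mod 2, carry 1 when the sum is 2 or 3.
carry:  1100000
        0110000
+       0011011
---------------
       01001011
(the carry out of the leftmost column, 0, becomes the leading bit)
Decimal check:
  0110000 = 32 + 16 = 48
  0011011 = 16 + 8 + 2 + 1 = 27
  48 + 27 = 75, and 01001011 = 64 + 8 + 2 + 1 = 75 ✓



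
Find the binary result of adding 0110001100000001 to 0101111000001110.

Add column by column from the right: bit + bit + carry-in; write the sum mod 2, carry 1 when the sum is 2 or 3.
carry:  1111110000000000
        0110001100000001
+       0101111000001110
------------------------
       01100000100001111
(the carry out of the leftmost column, 0, becomes the leading bit)
Decimal check:
  0110001100000001 = 16384 + 8192 + 512 + 256 + 1 = 25345
  0101111000001110 = 16384 + 4096 + 2048 + 1024 + 512 + 8 + 4 + 2 = 24078
  25345 + 24078 = 49423, and 01100000100001111 = 32768 + 16384 + 256 + 8 + 4 + 2 + 1 = 49423 ✓



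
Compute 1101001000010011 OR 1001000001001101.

OR: 1 when either bit is 1
  1101001000010011
| 1001000001001101
------------------
  1101001001011111
Decimal: 53779 | 36941 = 53855



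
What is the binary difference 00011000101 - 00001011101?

Method 1 - Direct subtraction (column by column from the right: bit − bit − borrow-in; if negative, add 2 and borrow 1 from the next column):
borrow: 00011110000
        00011000101
-       00001011101
-------------------
        00001101000

Method 2 - Add two's complement:
Two's complement of 00001011101: invert → 11110100010, add 1 → 11110100011
  00011000101
+ 11110100011
-------------
 100001101000  (end carry out of the top bit = 1)
Discarding the end carry: 00001101000
Decimal check:
  00011000101 = 128 + 64 + 4 + 1 = 197
  00001011101 = 64 + 16 + 8 + 4 + 1 = 93
  197 - 93 = 104, and 00001101000 = 64 + 32 + 8 = 104 ✓



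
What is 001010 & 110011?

AND: 1 only when both bits are 1
  001010
& 110011
--------
  000010
Decimal: 10 & 51 = 2



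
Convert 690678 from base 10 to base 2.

Using repeated division by 2:
690678 ÷ 2 = 345339 remainder 0
345339 ÷ 2 = 172669 remainder 1
172669 ÷ 2 = 86334 remainder 1
86334 ÷ 2 = 43167 remainder 0
43167 ÷ 2 = 21583 remainder 1
21583 ÷ 2 = 10791 remainder 1
10791 ÷ 2 = 5395 remainder 1
5395 ÷ 2 = 2697 remainder 1
2697 ÷ 2 = 1348 remainder 1
1348 ÷ 2 = 674 remainder 0
674 ÷ 2 = 337 remainder 0
337 ÷ 2 = 168 remainder 1
168 ÷ 2 = 84 remainder 0
84 ÷ 2 = 42 remainder 0
42 ÷ 2 = 21 remainder 0
21 ÷ 2 = 10 remainder 1
10 ÷ 2 = 5 remainder 0
5 ÷ 2 = 2 remainder 1
2 ÷ 2 = 1 remainder 0
1 ÷ 2 = 0 remainder 1
Reading remainders bottom to top: 10101000100111110110



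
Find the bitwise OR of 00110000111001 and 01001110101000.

OR: 1 when either bit is 1
  00110000111001
| 01001110101000
----------------
  01111110111001
Decimal: 3129 | 5032 = 8121



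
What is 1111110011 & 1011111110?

AND: 1 only when both bits are 1
  1111110011
& 1011111110
------------
  1011110010
Decimal: 1011 & 766 = 754



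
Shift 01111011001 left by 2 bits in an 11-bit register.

Original: 01111011001 (decimal 985)
Shift left by 2 positions
Append 2 zeros on the right and drop the 2 high bits that overflow the 11-bit width
Result: 11101100100 (decimal 1892)
Equivalent: 985 << 2 = 985 × 2^2 = 3940, truncated to 11 bits = 1892



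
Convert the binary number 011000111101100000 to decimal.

Sum of powers of 2 for each 1-bit:
2^5 + 2^6 + 2^8 + 2^9 + 2^10 + 2^11 + 2^15 + 2^16
= 32 + 64 + 256 + 512 + 1024 + 2048 + 32768 + 65536
= 102240



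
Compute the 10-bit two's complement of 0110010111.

Original: 0110010111
Step 1 - Invert all bits: 1001101000
Step 2 - Add 1: 1001101001
Verification: 0110010111 + 1001101001 = 10000000000; discarding the end carry (carry out of the top bit) leaves the 10-bit value 0000000000, as required for x + (-x)



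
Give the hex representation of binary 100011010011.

Group into 4-bit nibbles from right:
  1000 = 8
  1101 = D
  0011 = 3
Result: 8D3



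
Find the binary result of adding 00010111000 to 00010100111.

Add column by column from the right: bit + bit + carry-in; write the sum mod 2, carry 1 when the sum is 2 or 3.
carry:  00101000000
        00010111000
+       00010100111
-------------------
       000101011111
(the carry out of the leftmost column, 0, becomes the leading bit)
Decimal check:
  00010111000 = 128 + 32 + 16 + 8 = 184
  00010100111 = 128 + 32 + 4 + 2 + 1 = 167
  184 + 167 = 351, and 000101011111 = 256 + 64 + 16 + 8 + 4 + 2 + 1 = 351 ✓



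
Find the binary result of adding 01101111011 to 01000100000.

Add column by column from the right: bit + bit + carry-in; write the sum mod 2, carry 1 when the sum is 2 or 3.
carry:  10011000000
        01101111011
+       01000100000
-------------------
       010110011011
(the carry out of the leftmost column, 0, becomes the leading bit)
Decimal check:
  01101111011 = 512 + 256 + 64 + 32 + 16 + 8 + 2 + 1 = 891
  01000100000 = 512 + 32 = 544
  891 + 544 = 1435, and 010110011011 = 1024 + 256 + 128 + 16 + 8 + 2 + 1 = 1435 ✓



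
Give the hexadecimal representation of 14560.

Using repeated division by 16 (digits 10–15 are A–F):
14560 ÷ 16 = 910 remainder 0
910 ÷ 16 = 56 remainder 14 (E)
56 ÷ 16 = 3 remainder 8
3 ÷ 16 = 0 remainder 3
Reading remainders bottom to top: 38E0



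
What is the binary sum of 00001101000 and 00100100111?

Add column by column from the right: bit + bit + carry-in; write the sum mod 2, carry 1 when the sum is 2 or 3.
carry:  00011000000
        00001101000
+       00100100111
-------------------
       000110001111
(the carry out of the leftmost column, 0, becomes the leading bit)
Decimal check:
  00001101000 = 64 + 32 + 8 = 104
  00100100111 = 256 + 32 + 4 + 2 + 1 = 295
  104 + 295 = 399, and 000110001111 = 256 + 128 + 8 + 4 + 2 + 1 = 399 ✓



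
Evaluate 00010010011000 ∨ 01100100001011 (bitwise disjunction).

OR: 1 when either bit is 1
  00010010011000
| 01100100001011
----------------
  01110110011011
Decimal: 1176 | 6411 = 7579



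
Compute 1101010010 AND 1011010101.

AND: 1 only when both bits are 1
  1101010010
& 1011010101
------------
  1001010000
Decimal: 850 & 725 = 592



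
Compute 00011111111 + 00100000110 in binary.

Add column by column from the right: bit + bit + carry-in; write the sum mod 2, carry 1 when the sum is 2 or 3.
carry:  01111111100
        00011111111
+       00100000110
-------------------
       001000000101
(the carry out of the leftmost column, 0, becomes the leading bit)
Decimal check:
  00011111111 = 128 + 64 + 32 + 16 + 8 + 4 + 2 + 1 = 255
  00100000110 = 256 + 4 + 2 = 262
  255 + 262 = 517, and 001000000101 = 512 + 4 + 1 = 517 ✓



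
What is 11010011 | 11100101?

OR: 1 when either bit is 1
  11010011
| 11100101
----------
  11110111
Decimal: 211 | 229 = 247



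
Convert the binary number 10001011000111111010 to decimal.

Sum of powers of 2 for each 1-bit:
2^1 + 2^3 + 2^4 + 2^5 + 2^6 + 2^7 + 2^8 + 2^12 + 2^13 + 2^15 + 2^19
= 2 + 8 + 16 + 32 + 64 + 128 + 256 + 4096 + 8192 + 32768 + 524288
= 569850



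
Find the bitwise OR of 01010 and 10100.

OR: 1 when either bit is 1
  01010
| 10100
-------
  11110
Decimal: 10 | 20 = 30



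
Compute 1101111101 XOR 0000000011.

XOR: 1 when bits differ
  1101111101
^ 0000000011
------------
  1101111110
Decimal: 893 ^ 3 = 894



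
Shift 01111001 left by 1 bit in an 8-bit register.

Original: 01111001 (decimal 121)
Shift left by 1 position
Append 1 zero on the right
Result: 11110010 (decimal 242)
Equivalent: 121 << 1 = 121 × 2^1 = 242



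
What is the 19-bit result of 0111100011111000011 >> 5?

Original: 0111100011111000011 (decimal 247747)
Shift right by 5 positions
Drop the 5 low bits; fill with zeros on the left
Result: 0000001111000111110 (decimal 7742)
Equivalent: 247747 >> 5 = 247747 ÷ 2^5 = 7742



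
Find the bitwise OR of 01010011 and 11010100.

OR: 1 when either bit is 1
  01010011
| 11010100
----------
  11010111
Decimal: 83 | 212 = 215



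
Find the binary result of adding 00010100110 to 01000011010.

Add column by column from the right: bit + bit + carry-in; write the sum mod 2, carry 1 when the sum is 2 or 3.
carry:  00001111100
        00010100110
+       01000011010
-------------------
       001011000000
(the carry out of the leftmost column, 0, becomes the leading bit)
Decimal check:
  00010100110 = 128 + 32 + 4 + 2 = 166
  01000011010 = 512 + 16 + 8 + 2 = 538
  166 + 538 = 704, and 001011000000 = 512 + 128 + 64 = 704 ✓



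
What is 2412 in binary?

Using repeated division by 2:
2412 ÷ 2 = 1206 remainder 0
1206 ÷ 2 = 603 remainder 0
603 ÷ 2 = 301 remainder 1
301 ÷ 2 = 150 remainder 1
150 ÷ 2 = 75 remainder 0
75 ÷ 2 = 37 remainder 1
37 ÷ 2 = 18 remainder 1
18 ÷ 2 = 9 remainder 0
9 ÷ 2 = 4 remainder 1
4 ÷ 2 = 2 remainder 0
2 ÷ 2 = 1 remainder 0
1 ÷ 2 = 0 remainder 1
Reading remainders bottom to top: 100101101100



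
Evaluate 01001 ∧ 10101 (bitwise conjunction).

AND: 1 only when both bits are 1
  01001
& 10101
-------
  00001
Decimal: 9 & 21 = 1



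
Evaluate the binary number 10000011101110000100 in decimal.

Sum of powers of 2 for each 1-bit:
2^2 + 2^7 + 2^8 + 2^9 + 2^11 + 2^12 + 2^13 + 2^19
= 4 + 128 + 256 + 512 + 2048 + 4096 + 8192 + 524288
= 539524



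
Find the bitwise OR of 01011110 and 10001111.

OR: 1 when either bit is 1
  01011110
| 10001111
----------
  11011111
Decimal: 94 | 143 = 223



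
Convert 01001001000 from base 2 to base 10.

Sum of powers of 2 for each 1-bit:
2^3 + 2^6 + 2^9
= 8 + 64 + 512
= 584



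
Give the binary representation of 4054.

Using repeated division by 2:
4054 ÷ 2 = 2027 remainder 0
2027 ÷ 2 = 1013 remainder 1
1013 ÷ 2 = 506 remainder 1
506 ÷ 2 = 253 remainder 0
253 ÷ 2 = 126 remainder 1
126 ÷ 2 = 63 remainder 0
63 ÷ 2 = 31 remainder 1
31 ÷ 2 = 15 remainder 1
15 ÷ 2 = 7 remainder 1
7 ÷ 2 = 3 remainder 1
3 ÷ 2 = 1 remainder 1
1 ÷ 2 = 0 remainder 1
Reading remainders bottom to top: 111111010110



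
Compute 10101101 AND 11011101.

AND: 1 only when both bits are 1
  10101101
& 11011101
----------
  10001101
Decimal: 173 & 221 = 141



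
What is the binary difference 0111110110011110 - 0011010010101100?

Method 1 - Direct subtraction (column by column from the right: bit − bit − borrow-in; if negative, add 2 and borrow 1 from the next column):
borrow: 0000000111000000
        0111110110011110
-       0011010010101100
------------------------
        0100100011110010

Method 2 - Add two's complement:
Two's complement of 0011010010101100: invert → 1100101101010011, add 1 → 1100101101010100
  0111110110011110
+ 1100101101010100
------------------
 10100100011110010  (end carry out of the top bit = 1)
Discarding the end carry: 0100100011110010
Decimal check:
  0111110110011110 = 16384 + 8192 + 4096 + 2048 + 1024 + 256 + 128 + 16 + 8 + 4 + 2 = 32158
  0011010010101100 = 8192 + 4096 + 1024 + 128 + 32 + 8 + 4 = 13484
  32158 - 13484 = 18674, and 0100100011110010 = 16384 + 2048 + 128 + 64 + 32 + 16 + 2 = 18674 ✓



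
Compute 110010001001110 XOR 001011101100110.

XOR: 1 when bits differ
  110010001001110
^ 001011101100110
-----------------
  111001100101000
Decimal: 25678 ^ 5990 = 29480



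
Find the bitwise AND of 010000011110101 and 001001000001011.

AND: 1 only when both bits are 1
  010000011110101
& 001001000001011
-----------------
  000000000000001
Decimal: 8437 & 4619 = 1



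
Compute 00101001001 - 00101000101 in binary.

Method 1 - Direct subtraction (column by column from the right: bit − bit − borrow-in; if negative, add 2 and borrow 1 from the next column):
borrow: 00000001000
        00101001001
-       00101000101
-------------------
        00000000100

Method 2 - Add two's complement:
Two's complement of 00101000101: invert → 11010111010, add 1 → 11010111011
  00101001001
+ 11010111011
-------------
 100000000100  (end carry out of the top bit = 1)
Discarding the end carry: 00000000100
Decimal check:
  00101001001 = 256 + 64 + 8 + 1 = 329
  00101000101 = 256 + 64 + 4 + 1 = 325
  329 - 325 = 4, and 00000000100 = 4 ✓



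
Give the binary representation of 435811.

Using repeated division by 2:
435811 ÷ 2 = 217905 remainder 1
217905 ÷ 2 = 108952 remainder 1
108952 ÷ 2 = 54476 remainder 0
54476 ÷ 2 = 27238 remainder 0
27238 ÷ 2 = 13619 remainder 0
13619 ÷ 2 = 6809 remainder 1
6809 ÷ 2 = 3404 remainder 1
3404 ÷ 2 = 1702 remainder 0
1702 ÷ 2 = 851 remainder 0
851 ÷ 2 = 425 remainder 1
425 ÷ 2 = 212 remainder 1
212 ÷ 2 = 106 remainder 0
106 ÷ 2 = 53 remainder 0
53 ÷ 2 = 26 remainder 1
26 ÷ 2 = 13 remainder 0
13 ÷ 2 = 6 remainder 1
6 ÷ 2 = 3 remainder 0
3 ÷ 2 = 1 remainder 1
1 ÷ 2 = 0 remainder 1
Reading remainders bottom to top: 1101010011001100011



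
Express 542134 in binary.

Using repeated division by 2:
542134 ÷ 2 = 271067 remainder 0
271067 ÷ 2 = 135533 remainder 1
135533 ÷ 2 = 67766 remainder 1
67766 ÷ 2 = 33883 remainder 0
33883 ÷ 2 = 16941 remainder 1
16941 ÷ 2 = 8470 remainder 1
8470 ÷ 2 = 4235 remainder 0
4235 ÷ 2 = 2117 remainder 1
2117 ÷ 2 = 1058 remainder 1
1058 ÷ 2 = 529 remainder 0
529 ÷ 2 = 264 remainder 1
264 ÷ 2 = 132 remainder 0
132 ÷ 2 = 66 remainder 0
66 ÷ 2 = 33 remainder 0
33 ÷ 2 = 16 remainder 1
16 ÷ 2 = 8 remainder 0
8 ÷ 2 = 4 remainder 0
4 ÷ 2 = 2 remainder 0
2 ÷ 2 = 1 remainder 0
1 ÷ 2 = 0 remainder 1
Reading remainders bottom to top: 10000100010110110110



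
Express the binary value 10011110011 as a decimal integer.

Sum of powers of 2 for each 1-bit:
2^0 + 2^1 + 2^4 + 2^5 + 2^6 + 2^7 + 2^10
= 1 + 2 + 16 + 32 + 64 + 128 + 1024
= 1267



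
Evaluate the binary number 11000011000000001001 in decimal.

Sum of powers of 2 for each 1-bit:
2^0 + 2^3 + 2^12 + 2^13 + 2^18 + 2^19
= 1 + 8 + 4096 + 8192 + 262144 + 524288
= 798729



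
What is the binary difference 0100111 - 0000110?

Method 1 - Direct subtraction (column by column from the right: bit − bit − borrow-in; if negative, add 2 and borrow 1 from the next column):
borrow: 0000000
        0100111
-       0000110
---------------
        0100001

Method 2 - Add two's complement:
Two's complement of 0000110: invert → 1111001, add 1 → 1111010
  0100111
+ 1111010
---------
 10100001  (end carry out of the top bit = 1)
Discarding the end carry: 0100001
Decimal check:
  0100111 = 32 + 4 + 2 + 1 = 39
  0000110 = 4 + 2 = 6
  39 - 6 = 33, and 0100001 = 32 + 1 = 33 ✓



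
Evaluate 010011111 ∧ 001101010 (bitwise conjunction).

AND: 1 only when both bits are 1
  010011111
& 001101010
-----------
  000001010
Decimal: 159 & 106 = 10



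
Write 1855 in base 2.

Using repeated division by 2:
1855 ÷ 2 = 927 remainder 1
927 ÷ 2 = 463 remainder 1
463 ÷ 2 = 231 remainder 1
231 ÷ 2 = 115 remainder 1
115 ÷ 2 = 57 remainder 1
57 ÷ 2 = 28 remainder 1
28 ÷ 2 = 14 remainder 0
14 ÷ 2 = 7 remainder 0
7 ÷ 2 = 3 remainder 1
3 ÷ 2 = 1 remainder 1
1 ÷ 2 = 0 remainder 1
Reading remainders bottom to top: 11100111111



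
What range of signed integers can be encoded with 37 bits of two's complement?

For 37-bit two's complement:
Minimum: -2^36 = -68719476736
Maximum: 2^36 - 1 = 68719476735



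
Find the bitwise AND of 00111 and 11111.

AND: 1 only when both bits are 1
  00111
& 11111
-------
  00111
Decimal: 7 & 31 = 7



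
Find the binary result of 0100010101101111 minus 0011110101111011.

Method 1 - Direct subtraction (column by column from the right: bit − bit − borrow-in; if negative, add 2 and borrow 1 from the next column):
borrow: 0111111111100000
        0100010101101111
-       0011110101111011
------------------------
        0000011111110100

Method 2 - Add two's complement:
Two's complement of 0011110101111011: invert → 1100001010000100, add 1 → 1100001010000101
  0100010101101111
+ 1100001010000101
------------------
 10000011111110100  (end carry out of the top bit = 1)
Discarding the end carry: 0000011111110100
Decimal check:
  0100010101101111 = 16384 + 1024 + 256 + 64 + 32 + 8 + 4 + 2 + 1 = 17775
  0011110101111011 = 8192 + 4096 + 2048 + 1024 + 256 + 64 + 32 + 16 + 8 + 2 + 1 = 15739
  17775 - 15739 = 2036, and 0000011111110100 = 1024 + 512 + 256 + 128 + 64 + 32 + 16 + 4 = 2036 ✓



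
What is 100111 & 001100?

AND: 1 only when both bits are 1
  100111
& 001100
--------
  000100
Decimal: 39 & 12 = 4



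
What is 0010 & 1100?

AND: 1 only when both bits are 1
  0010
& 1100
------
  0000
Decimal: 2 & 12 = 0



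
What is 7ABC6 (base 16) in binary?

Convert each hex digit to 4 bits:
  7 = 0111
  A = 1010
  B = 1011
  C = 1100
  6 = 0110
Concatenate: 01111010101111000110



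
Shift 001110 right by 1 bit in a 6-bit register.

Original: 001110 (decimal 14)
Shift right by 1 position
Drop the 1 low bit; fill with zero on the left
Result: 000111 (decimal 7)
Equivalent: 14 >> 1 = 14 ÷ 2^1 = 7



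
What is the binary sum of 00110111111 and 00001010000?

Add column by column from the right: bit + bit + carry-in; write the sum mod 2, carry 1 when the sum is 2 or 3.
carry:  01111100000
        00110111111
+       00001010000
-------------------
       001000001111
(the carry out of the leftmost column, 0, becomes the leading bit)
Decimal check:
  00110111111 = 256 + 128 + 32 + 16 + 8 + 4 + 2 + 1 = 447
  00001010000 = 64 + 16 = 80
  447 + 80 = 527, and 001000001111 = 512 + 8 + 4 + 2 + 1 = 527 ✓



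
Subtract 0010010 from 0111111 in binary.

Method 1 - Direct subtraction (column by column from the right: bit − bit − borrow-in; if negative, add 2 and borrow 1 from the next column):
borrow: 0000000
        0111111
-       0010010
---------------
        0101101

Method 2 - Add two's complement:
Two's complement of 0010010: invert → 1101101, add 1 → 1101110
  0111111
+ 1101110
---------
 10101101  (end carry out of the top bit = 1)
Discarding the end carry: 0101101
Decimal check:
  0111111 = 32 + 16 + 8 + 4 + 2 + 1 = 63
  0010010 = 16 + 2 = 18
  63 - 18 = 45, and 0101101 = 32 + 8 + 4 + 1 = 45 ✓



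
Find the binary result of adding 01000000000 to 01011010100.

Add column by column from the right: bit + bit + carry-in; write the sum mod 2, carry 1 when the sum is 2 or 3.
carry:  10000000000
        01000000000
+       01011010100
-------------------
       010011010100
(the carry out of the leftmost column, 0, becomes the leading bit)
Decimal check:
  01000000000 = 512
  01011010100 = 512 + 128 + 64 + 16 + 4 = 724
  512 + 724 = 1236, and 010011010100 = 1024 + 128 + 64 + 16 + 4 = 1236 ✓



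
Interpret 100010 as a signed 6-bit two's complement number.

Binary: 100010
Sign bit: 1 (negative)
Invert: 011101
Add 1:  011110
Magnitude: 011110 = 16 + 8 + 4 + 2 = 30
Value: -30



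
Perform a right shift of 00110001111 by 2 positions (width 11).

Original: 00110001111 (decimal 399)
Shift right by 2 positions
Drop the 2 low bits; fill with zeros on the left
Result: 00001100011 (decimal 99)
Equivalent: 399 >> 2 = 399 ÷ 2^2 = 99



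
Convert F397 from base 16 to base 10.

Expand by place value (powers of 16):
Digit values: F = 15
F397 = 15 × 16^3 + 3 × 16^2 + 9 × 16^1 + 7 × 16^0
= 15 × 4096 + 3 × 256 + 9 × 16 + 7 × 1
= 61440 + 768 + 144 + 7
= 62359



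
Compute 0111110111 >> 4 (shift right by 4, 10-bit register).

Original: 0111110111 (decimal 503)
Shift right by 4 positions
Drop the 4 low bits; fill with zeros on the left
Result: 0000011111 (decimal 31)
Equivalent: 503 >> 4 = 503 ÷ 2^4 = 31



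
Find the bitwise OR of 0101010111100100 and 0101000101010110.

OR: 1 when either bit is 1
  0101010111100100
| 0101000101010110
------------------
  0101010111110110
Decimal: 21988 | 20822 = 22006



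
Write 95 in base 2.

Using repeated division by 2:
95 ÷ 2 = 47 remainder 1
47 ÷ 2 = 23 remainder 1
23 ÷ 2 = 11 remainder 1
11 ÷ 2 = 5 remainder 1
5 ÷ 2 = 2 remainder 1
2 ÷ 2 = 1 remainder 0
1 ÷ 2 = 0 remainder 1
Reading remainders bottom to top: 1011111



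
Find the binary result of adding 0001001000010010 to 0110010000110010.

Add column by column from the right: bit + bit + carry-in; write the sum mod 2, carry 1 when the sum is 2 or 3.
carry:  0000000001100100
        0001001000010010
+       0110010000110010
------------------------
       00111011001000100
(the carry out of the leftmost column, 0, becomes the leading bit)
Decimal check:
  0001001000010010 = 4096 + 512 + 16 + 2 = 4626
  0110010000110010 = 16384 + 8192 + 1024 + 32 + 16 + 2 = 25650
  4626 + 25650 = 30276, and 00111011001000100 = 16384 + 8192 + 4096 + 1024 + 512 + 64 + 4 = 30276 ✓



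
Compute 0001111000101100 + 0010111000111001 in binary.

Add column by column from the right: bit + bit + carry-in; write the sum mod 2, carry 1 when the sum is 2 or 3.
carry:  0111110001110000
        0001111000101100
+       0010111000111001
------------------------
       00100110001100101
(the carry out of the leftmost column, 0, becomes the leading bit)
Decimal check:
  0001111000101100 = 4096 + 2048 + 1024 + 512 + 32 + 8 + 4 = 7724
  0010111000111001 = 8192 + 2048 + 1024 + 512 + 32 + 16 + 8 + 1 = 11833
  7724 + 11833 = 19557, and 00100110001100101 = 16384 + 2048 + 1024 + 64 + 32 + 4 + 1 = 19557 ✓



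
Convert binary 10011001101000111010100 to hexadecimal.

Group into 4-bit nibbles from right:
  0100 = 4
  1100 = C
  1101 = D
  0001 = 1
  1101 = D
  0100 = 4
Result: 4CD1D4



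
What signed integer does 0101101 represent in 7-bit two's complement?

Binary: 0101101
Sign bit: 0 (non-negative)
Read directly as an unsigned value:
0101101 = 32 + 8 + 4 + 1 = 45
Value: 45



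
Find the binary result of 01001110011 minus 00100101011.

Method 1 - Direct subtraction (column by column from the right: bit − bit − borrow-in; if negative, add 2 and borrow 1 from the next column):
borrow: 01000010000
        01001110011
-       00100101011
-------------------
        00101001000

Method 2 - Add two's complement:
Two's complement of 00100101011: invert → 11011010100, add 1 → 11011010101
  01001110011
+ 11011010101
-------------
 100101001000  (end carry out of the top bit = 1)
Discarding the end carry: 00101001000
Decimal check:
  01001110011 = 512 + 64 + 32 + 16 + 2 + 1 = 627
  00100101011 = 256 + 32 + 8 + 2 + 1 = 299
  627 - 299 = 328, and 00101001000 = 256 + 64 + 8 = 328 ✓



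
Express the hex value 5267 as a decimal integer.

Expand by place value (powers of 16):
5267 = 5 × 16^3 + 2 × 16^2 + 6 × 16^1 + 7 × 16^0
= 5 × 4096 + 2 × 256 + 6 × 16 + 7 × 1
= 20480 + 512 + 96 + 7
= 21095



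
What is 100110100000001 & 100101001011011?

AND: 1 only when both bits are 1
  100110100000001
& 100101001011011
-----------------
  100100000000001
Decimal: 19713 & 19035 = 18433



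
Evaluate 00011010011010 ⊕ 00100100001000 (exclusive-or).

XOR: 1 when bits differ
  00011010011010
^ 00100100001000
----------------
  00111110010010
Decimal: 1690 ^ 2312 = 3986



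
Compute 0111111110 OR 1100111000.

OR: 1 when either bit is 1
  0111111110
| 1100111000
------------
  1111111110
Decimal: 510 | 824 = 1022



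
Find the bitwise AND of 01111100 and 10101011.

AND: 1 only when both bits are 1
  01111100
& 10101011
----------
  00101000
Decimal: 124 & 171 = 40



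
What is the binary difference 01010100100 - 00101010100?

Method 1 - Direct subtraction (column by column from the right: bit − bit − borrow-in; if negative, add 2 and borrow 1 from the next column):
borrow: 01010100000
        01010100100
-       00101010100
-------------------
        00101010000

Method 2 - Add two's complement:
Two's complement of 00101010100: invert → 11010101011, add 1 → 11010101100
  01010100100
+ 11010101100
-------------
 100101010000  (end carry out of the top bit = 1)
Discarding the end carry: 00101010000
Decimal check:
  01010100100 = 512 + 128 + 32 + 4 = 676
  00101010100 = 256 + 64 + 16 + 4 = 340
  676 - 340 = 336, and 00101010000 = 256 + 64 + 16 = 336 ✓



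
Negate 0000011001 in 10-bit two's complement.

Original: 0000011001
Step 1 - Invert all bits: 1111100110
Step 2 - Add 1: 1111100111
Verification: 0000011001 + 1111100111 = 10000000000; discarding the end carry (carry out of the top bit) leaves the 10-bit value 0000000000, as required for x + (-x)



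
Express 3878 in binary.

Using repeated division by 2:
3878 ÷ 2 = 1939 remainder 0
1939 ÷ 2 = 969 remainder 1
969 ÷ 2 = 484 remainder 1
484 ÷ 2 = 242 remainder 0
242 ÷ 2 = 121 remainder 0
121 ÷ 2 = 60 remainder 1
60 ÷ 2 = 30 remainder 0
30 ÷ 2 = 15 remainder 0
15 ÷ 2 = 7 remainder 1
7 ÷ 2 = 3 remainder 1
3 ÷ 2 = 1 remainder 1
1 ÷ 2 = 0 remainder 1
Reading remainders bottom to top: 111100100110



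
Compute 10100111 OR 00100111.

OR: 1 when either bit is 1
  10100111
| 00100111
----------
  10100111
Decimal: 167 | 39 = 167



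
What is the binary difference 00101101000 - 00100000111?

Method 1 - Direct subtraction (column by column from the right: bit − bit − borrow-in; if negative, add 2 and borrow 1 from the next column):
borrow: 00000001110
        00101101000
-       00100000111
-------------------
        00001100001

Method 2 - Add two's complement:
Two's complement of 00100000111: invert → 11011111000, add 1 → 11011111001
  00101101000
+ 11011111001
-------------
 100001100001  (end carry out of the top bit = 1)
Discarding the end carry: 00001100001
Decimal check:
  00101101000 = 256 + 64 + 32 + 8 = 360
  00100000111 = 256 + 4 + 2 + 1 = 263
  360 - 263 = 97, and 00001100001 = 64 + 32 + 1 = 97 ✓



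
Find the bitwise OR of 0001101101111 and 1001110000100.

OR: 1 when either bit is 1
  0001101101111
| 1001110000100
---------------
  1001111101111
Decimal: 879 | 4996 = 5103



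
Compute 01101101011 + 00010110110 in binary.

Add column by column from the right: bit + bit + carry-in; write the sum mod 2, carry 1 when the sum is 2 or 3.
carry:  11111111100
        01101101011
+       00010110110
-------------------
       010000100001
(the carry out of the leftmost column, 0, becomes the leading bit)
Decimal check:
  01101101011 = 512 + 256 + 64 + 32 + 8 + 2 + 1 = 875
  00010110110 = 128 + 32 + 16 + 4 + 2 = 182
  875 + 182 = 1057, and 010000100001 = 1024 + 32 + 1 = 1057 ✓



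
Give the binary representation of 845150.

Using repeated division by 2:
845150 ÷ 2 = 422575 remainder 0
422575 ÷ 2 = 211287 remainder 1
211287 ÷ 2 = 105643 remainder 1
105643 ÷ 2 = 52821 remainder 1
52821 ÷ 2 = 26410 remainder 1
26410 ÷ 2 = 13205 remainder 0
13205 ÷ 2 = 6602 remainder 1
6602 ÷ 2 = 3301 remainder 0
3301 ÷ 2 = 1650 remainder 1
1650 ÷ 2 = 825 remainder 0
825 ÷ 2 = 412 remainder 1
412 ÷ 2 = 206 remainder 0
206 ÷ 2 = 103 remainder 0
103 ÷ 2 = 51 remainder 1
51 ÷ 2 = 25 remainder 1
25 ÷ 2 = 12 remainder 1
12 ÷ 2 = 6 remainder 0
6 ÷ 2 = 3 remainder 0
3 ÷ 2 = 1 remainder 1
1 ÷ 2 = 0 remainder 1
Reading remainders bottom to top: 11001110010101011110

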